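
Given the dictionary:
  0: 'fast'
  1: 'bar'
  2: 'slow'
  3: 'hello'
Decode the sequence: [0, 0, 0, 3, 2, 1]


Look up each index in the dictionary:
  0 -> 'fast'
  0 -> 'fast'
  0 -> 'fast'
  3 -> 'hello'
  2 -> 'slow'
  1 -> 'bar'

Decoded: "fast fast fast hello slow bar"


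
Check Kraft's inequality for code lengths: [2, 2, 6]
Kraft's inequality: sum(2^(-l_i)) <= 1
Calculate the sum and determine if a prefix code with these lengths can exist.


Sum = 2^(-2) + 2^(-2) + 2^(-6)
    = 0.25 + 0.25 + 0.015625
    = 33/64 = 0.515625
Since 0.515625 <= 1, Kraft's inequality IS satisfied.
A prefix code with these lengths CAN exist.

Kraft sum = 0.515625. Satisfied.


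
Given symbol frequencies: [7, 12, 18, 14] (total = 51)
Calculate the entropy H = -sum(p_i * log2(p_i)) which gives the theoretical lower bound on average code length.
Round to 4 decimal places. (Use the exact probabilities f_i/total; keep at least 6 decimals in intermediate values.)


Per-symbol terms -p_i * log2(p_i) with p_i = f_i/51:
  p = 7/51 = 0.137255: log2(p) = -2.865070, -p*log2(p) = 0.393245
  p = 12/51 = 0.235294: log2(p) = -2.087463, -p*log2(p) = 0.491168
  p = 18/51 = 0.352941: log2(p) = -1.502500, -p*log2(p) = 0.530294
  p = 14/51 = 0.274510: log2(p) = -1.865070, -p*log2(p) = 0.511980
H = 0.393245 + 0.491168 + 0.530294 + 0.511980 = 1.926687

H = 1.9267 bits/symbol


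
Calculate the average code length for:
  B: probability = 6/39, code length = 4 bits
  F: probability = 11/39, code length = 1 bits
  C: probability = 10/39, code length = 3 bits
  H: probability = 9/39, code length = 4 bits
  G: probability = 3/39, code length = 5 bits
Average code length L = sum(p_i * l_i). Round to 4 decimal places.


Weighted contributions p_i * l_i:
  B: (6/39) * 4 = 24/39
  F: (11/39) * 1 = 11/39
  C: (10/39) * 3 = 30/39
  H: (9/39) * 4 = 36/39
  G: (3/39) * 5 = 15/39
Sum = (24 + 11 + 30 + 36 + 15)/39 = 116/39

L = 116/39 = 2.9744 bits/symbol


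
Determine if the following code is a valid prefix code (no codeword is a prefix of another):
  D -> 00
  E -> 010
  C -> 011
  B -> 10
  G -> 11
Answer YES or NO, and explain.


Checking each pair (does one codeword prefix another?):
  D='00' vs E='010': no prefix
  D='00' vs C='011': no prefix
  D='00' vs B='10': no prefix
  D='00' vs G='11': no prefix
  E='010' vs D='00': no prefix
  E='010' vs C='011': no prefix
  E='010' vs B='10': no prefix
  E='010' vs G='11': no prefix
  C='011' vs D='00': no prefix
  C='011' vs E='010': no prefix
  C='011' vs B='10': no prefix
  C='011' vs G='11': no prefix
  B='10' vs D='00': no prefix
  B='10' vs E='010': no prefix
  B='10' vs C='011': no prefix
  B='10' vs G='11': no prefix
  G='11' vs D='00': no prefix
  G='11' vs E='010': no prefix
  G='11' vs C='011': no prefix
  G='11' vs B='10': no prefix
No violation found over all pairs.

YES -- this is a valid prefix code. No codeword is a prefix of any other codeword.


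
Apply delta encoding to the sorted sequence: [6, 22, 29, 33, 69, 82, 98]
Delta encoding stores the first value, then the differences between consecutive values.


First value: 6
Deltas:
  22 - 6 = 16
  29 - 22 = 7
  33 - 29 = 4
  69 - 33 = 36
  82 - 69 = 13
  98 - 82 = 16


Delta encoded: [6, 16, 7, 4, 36, 13, 16]


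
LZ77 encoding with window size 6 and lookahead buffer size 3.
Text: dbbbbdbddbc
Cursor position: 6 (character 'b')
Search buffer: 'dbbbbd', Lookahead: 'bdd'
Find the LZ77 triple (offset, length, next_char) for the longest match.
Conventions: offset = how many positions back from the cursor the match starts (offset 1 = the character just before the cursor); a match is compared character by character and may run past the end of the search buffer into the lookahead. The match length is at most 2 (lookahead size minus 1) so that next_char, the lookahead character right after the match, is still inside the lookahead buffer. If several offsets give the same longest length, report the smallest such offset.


Try each offset into the search buffer:
  offset=1 (pos 5, char 'd'): match length 0
  offset=2 (pos 4, char 'b'): match length 2
  offset=3 (pos 3, char 'b'): match length 1
  offset=4 (pos 2, char 'b'): match length 1
  offset=5 (pos 1, char 'b'): match length 1
  offset=6 (pos 0, char 'd'): match length 0
Longest match has length 2 at offset 2.
next_char = character at position 6 + 2 = 8 -> 'd'

Best match: offset=2, length=2 (matching 'bd' starting at position 4)
LZ77 triple: (2, 2, 'd')


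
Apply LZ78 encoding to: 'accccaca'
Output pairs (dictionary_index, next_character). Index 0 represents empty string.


LZ78 encoding steps:
Dictionary: {0: ''}
Step 1: w='' (idx 0), next='a' -> output (0, 'a'), add 'a' as idx 1
Step 2: w='' (idx 0), next='c' -> output (0, 'c'), add 'c' as idx 2
Step 3: w='c' (idx 2), next='c' -> output (2, 'c'), add 'cc' as idx 3
Step 4: w='c' (idx 2), next='a' -> output (2, 'a'), add 'ca' as idx 4
Step 5: w='ca' (idx 4), end of input -> output (4, '')


Encoded: [(0, 'a'), (0, 'c'), (2, 'c'), (2, 'a'), (4, '')]


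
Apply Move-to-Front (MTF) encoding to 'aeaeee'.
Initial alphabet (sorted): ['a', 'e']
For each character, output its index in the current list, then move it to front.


MTF encoding:
'a': index 0 in ['a', 'e'] -> ['a', 'e']
'e': index 1 in ['a', 'e'] -> ['e', 'a']
'a': index 1 in ['e', 'a'] -> ['a', 'e']
'e': index 1 in ['a', 'e'] -> ['e', 'a']
'e': index 0 in ['e', 'a'] -> ['e', 'a']
'e': index 0 in ['e', 'a'] -> ['e', 'a']


Output: [0, 1, 1, 1, 0, 0]


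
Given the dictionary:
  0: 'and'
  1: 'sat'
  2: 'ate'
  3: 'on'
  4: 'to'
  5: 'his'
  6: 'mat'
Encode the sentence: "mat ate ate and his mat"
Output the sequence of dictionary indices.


Look up each word in the dictionary:
  'mat' -> 6
  'ate' -> 2
  'ate' -> 2
  'and' -> 0
  'his' -> 5
  'mat' -> 6

Encoded: [6, 2, 2, 0, 5, 6]


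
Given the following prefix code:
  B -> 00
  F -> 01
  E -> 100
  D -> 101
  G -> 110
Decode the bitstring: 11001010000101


Decoding step by step:
Bits 110 -> G
Bits 01 -> F
Bits 01 -> F
Bits 00 -> B
Bits 00 -> B
Bits 101 -> D


Decoded message: GFFBBD


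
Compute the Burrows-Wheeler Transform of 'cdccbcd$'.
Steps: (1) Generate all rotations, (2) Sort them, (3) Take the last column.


Rotations (sorted):
  0: $cdccbcd -> last char: d
  1: bcd$cdcc -> last char: c
  2: cbcd$cdc -> last char: c
  3: ccbcd$cd -> last char: d
  4: cd$cdccb -> last char: b
  5: cdccbcd$ -> last char: $
  6: d$cdccbc -> last char: c
  7: dccbcd$c -> last char: c


BWT = dccdb$cc


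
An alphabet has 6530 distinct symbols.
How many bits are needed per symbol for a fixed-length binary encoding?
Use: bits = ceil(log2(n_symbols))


log2(6530) = 12.6729
Bracket: 2^12 = 4096 < 6530 <= 2^13 = 8192
So ceil(log2(6530)) = 13

bits = ceil(log2(6530)) = ceil(12.6729) = 13 bits


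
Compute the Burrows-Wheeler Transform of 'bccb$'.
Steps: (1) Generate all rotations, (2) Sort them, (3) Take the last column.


Rotations (sorted):
  0: $bccb -> last char: b
  1: b$bcc -> last char: c
  2: bccb$ -> last char: $
  3: cb$bc -> last char: c
  4: ccb$b -> last char: b


BWT = bc$cb


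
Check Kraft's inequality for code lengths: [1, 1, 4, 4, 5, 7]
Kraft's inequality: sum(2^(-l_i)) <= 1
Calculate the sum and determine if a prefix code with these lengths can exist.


Sum = 2^(-1) + 2^(-1) + 2^(-4) + 2^(-4) + 2^(-5) + 2^(-7)
    = 0.5 + 0.5 + 0.0625 + 0.0625 + 0.03125 + 0.0078125
    = 149/128 = 1.1640625
Since 1.1640625 > 1, Kraft's inequality is NOT satisfied.
A prefix code with these lengths CANNOT exist.

Kraft sum = 1.1640625. Not satisfied.


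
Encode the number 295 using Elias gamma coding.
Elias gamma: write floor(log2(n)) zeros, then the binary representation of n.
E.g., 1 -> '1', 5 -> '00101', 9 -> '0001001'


num_bits = floor(log2(295)) + 1 = 9
leading_zeros = num_bits - 1 = 8
binary(295) = 100100111

Elias gamma(295) = '00000000' + '100100111' = 00000000100100111 (17 bits)


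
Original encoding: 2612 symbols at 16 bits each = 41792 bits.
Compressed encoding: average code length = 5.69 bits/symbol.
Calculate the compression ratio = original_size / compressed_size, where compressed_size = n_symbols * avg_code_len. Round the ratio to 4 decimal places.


original_size = n_symbols * orig_bits = 2612 * 16 = 41792 bits
compressed_size = n_symbols * avg_code_len = 2612 * 5.69 = 14862.28 bits
ratio = original_size / compressed_size = 41792 / 14862.28 = 2.812

Compression ratio = 2.812


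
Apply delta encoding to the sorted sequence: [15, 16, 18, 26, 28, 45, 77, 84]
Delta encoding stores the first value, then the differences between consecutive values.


First value: 15
Deltas:
  16 - 15 = 1
  18 - 16 = 2
  26 - 18 = 8
  28 - 26 = 2
  45 - 28 = 17
  77 - 45 = 32
  84 - 77 = 7


Delta encoded: [15, 1, 2, 8, 2, 17, 32, 7]


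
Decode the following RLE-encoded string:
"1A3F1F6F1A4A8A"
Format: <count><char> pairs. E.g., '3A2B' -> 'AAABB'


Expanding each <count><char> pair:
  1A -> 'A'
  3F -> 'FFF'
  1F -> 'F'
  6F -> 'FFFFFF'
  1A -> 'A'
  4A -> 'AAAA'
  8A -> 'AAAAAAAA'

Decoded = AFFFFFFFFFFAAAAAAAAAAAAA


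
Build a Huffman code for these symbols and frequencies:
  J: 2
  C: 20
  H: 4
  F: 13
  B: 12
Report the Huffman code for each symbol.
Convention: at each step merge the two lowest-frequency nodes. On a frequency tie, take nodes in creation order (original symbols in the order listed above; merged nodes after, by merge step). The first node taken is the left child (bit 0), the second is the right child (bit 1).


Huffman tree construction:
Step 1: Merge J(2) + H(4) = 6
Step 2: Merge (J+H)(6) + B(12) = 18
Step 3: Merge F(13) + ((J+H)+B)(18) = 31
Step 4: Merge C(20) + (F+((J+H)+B))(31) = 51
Read each symbol's code off the tree from the root (left child = 0, right child = 1).

Codes:
  J: 1100 (length 4)
  C: 0 (length 1)
  H: 1101 (length 4)
  F: 10 (length 2)
  B: 111 (length 3)
Average code length: 106/51 = 2.0784 bits/symbol


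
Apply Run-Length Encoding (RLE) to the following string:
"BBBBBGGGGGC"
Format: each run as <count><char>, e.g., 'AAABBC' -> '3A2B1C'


Scanning runs left to right:
  i=0: run of 'B' x 5 -> '5B'
  i=5: run of 'G' x 5 -> '5G'
  i=10: run of 'C' x 1 -> '1C'

RLE = 5B5G1C


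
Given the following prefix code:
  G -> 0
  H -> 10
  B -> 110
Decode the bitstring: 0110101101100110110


Decoding step by step:
Bits 0 -> G
Bits 110 -> B
Bits 10 -> H
Bits 110 -> B
Bits 110 -> B
Bits 0 -> G
Bits 110 -> B
Bits 110 -> B


Decoded message: GBHBBGBB


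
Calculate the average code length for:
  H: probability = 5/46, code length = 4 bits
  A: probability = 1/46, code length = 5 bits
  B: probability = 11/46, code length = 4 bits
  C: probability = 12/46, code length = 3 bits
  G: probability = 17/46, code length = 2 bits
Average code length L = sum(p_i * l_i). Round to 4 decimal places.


Weighted contributions p_i * l_i:
  H: (5/46) * 4 = 20/46
  A: (1/46) * 5 = 5/46
  B: (11/46) * 4 = 44/46
  C: (12/46) * 3 = 36/46
  G: (17/46) * 2 = 34/46
Sum = (20 + 5 + 44 + 36 + 34)/46 = 139/46

L = 139/46 = 3.0217 bits/symbol


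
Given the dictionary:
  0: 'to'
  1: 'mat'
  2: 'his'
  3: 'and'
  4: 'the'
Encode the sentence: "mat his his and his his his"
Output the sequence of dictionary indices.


Look up each word in the dictionary:
  'mat' -> 1
  'his' -> 2
  'his' -> 2
  'and' -> 3
  'his' -> 2
  'his' -> 2
  'his' -> 2

Encoded: [1, 2, 2, 3, 2, 2, 2]


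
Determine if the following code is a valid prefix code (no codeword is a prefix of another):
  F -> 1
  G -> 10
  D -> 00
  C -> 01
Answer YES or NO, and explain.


Checking each pair (does one codeword prefix another?):
  F='1' vs G='10': prefix -- VIOLATION

NO -- this is NOT a valid prefix code. F (1) is a prefix of G (10).


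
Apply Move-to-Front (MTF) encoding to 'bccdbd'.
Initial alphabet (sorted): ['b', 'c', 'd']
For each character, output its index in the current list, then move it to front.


MTF encoding:
'b': index 0 in ['b', 'c', 'd'] -> ['b', 'c', 'd']
'c': index 1 in ['b', 'c', 'd'] -> ['c', 'b', 'd']
'c': index 0 in ['c', 'b', 'd'] -> ['c', 'b', 'd']
'd': index 2 in ['c', 'b', 'd'] -> ['d', 'c', 'b']
'b': index 2 in ['d', 'c', 'b'] -> ['b', 'd', 'c']
'd': index 1 in ['b', 'd', 'c'] -> ['d', 'b', 'c']


Output: [0, 1, 0, 2, 2, 1]


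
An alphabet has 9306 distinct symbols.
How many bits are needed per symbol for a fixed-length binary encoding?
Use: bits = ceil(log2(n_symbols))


log2(9306) = 13.1839
Bracket: 2^13 = 8192 < 9306 <= 2^14 = 16384
So ceil(log2(9306)) = 14

bits = ceil(log2(9306)) = ceil(13.1839) = 14 bits


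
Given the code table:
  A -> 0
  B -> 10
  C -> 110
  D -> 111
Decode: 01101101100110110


Decoding:
0 -> A
110 -> C
110 -> C
110 -> C
0 -> A
110 -> C
110 -> C


Result: ACCCACC


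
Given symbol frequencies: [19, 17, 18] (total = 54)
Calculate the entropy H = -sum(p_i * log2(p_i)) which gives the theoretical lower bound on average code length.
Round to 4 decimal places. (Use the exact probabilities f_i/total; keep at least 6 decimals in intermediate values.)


Per-symbol terms -p_i * log2(p_i) with p_i = f_i/54:
  p = 19/54 = 0.351852: log2(p) = -1.506960, -p*log2(p) = 0.530227
  p = 17/54 = 0.314815: log2(p) = -1.667425, -p*log2(p) = 0.524930
  p = 18/54 = 0.333333: log2(p) = -1.584963, -p*log2(p) = 0.528321
H = 0.530227 + 0.524930 + 0.528321 = 1.583478

H = 1.5835 bits/symbol


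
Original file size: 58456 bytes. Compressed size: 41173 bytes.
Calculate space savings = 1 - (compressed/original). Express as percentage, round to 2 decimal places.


ratio = compressed/original = 41173/58456 = 0.704342
savings = 1 - ratio = 1 - 0.704342 = 0.295658
as a percentage: 0.295658 * 100 = 29.57%

Space savings = 1 - 41173/58456 = 29.57%


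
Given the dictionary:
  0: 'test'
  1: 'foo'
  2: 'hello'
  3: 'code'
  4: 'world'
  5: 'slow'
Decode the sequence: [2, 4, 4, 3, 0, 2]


Look up each index in the dictionary:
  2 -> 'hello'
  4 -> 'world'
  4 -> 'world'
  3 -> 'code'
  0 -> 'test'
  2 -> 'hello'

Decoded: "hello world world code test hello"


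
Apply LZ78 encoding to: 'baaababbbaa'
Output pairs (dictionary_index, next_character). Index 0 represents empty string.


LZ78 encoding steps:
Dictionary: {0: ''}
Step 1: w='' (idx 0), next='b' -> output (0, 'b'), add 'b' as idx 1
Step 2: w='' (idx 0), next='a' -> output (0, 'a'), add 'a' as idx 2
Step 3: w='a' (idx 2), next='a' -> output (2, 'a'), add 'aa' as idx 3
Step 4: w='b' (idx 1), next='a' -> output (1, 'a'), add 'ba' as idx 4
Step 5: w='b' (idx 1), next='b' -> output (1, 'b'), add 'bb' as idx 5
Step 6: w='ba' (idx 4), next='a' -> output (4, 'a'), add 'baa' as idx 6


Encoded: [(0, 'b'), (0, 'a'), (2, 'a'), (1, 'a'), (1, 'b'), (4, 'a')]


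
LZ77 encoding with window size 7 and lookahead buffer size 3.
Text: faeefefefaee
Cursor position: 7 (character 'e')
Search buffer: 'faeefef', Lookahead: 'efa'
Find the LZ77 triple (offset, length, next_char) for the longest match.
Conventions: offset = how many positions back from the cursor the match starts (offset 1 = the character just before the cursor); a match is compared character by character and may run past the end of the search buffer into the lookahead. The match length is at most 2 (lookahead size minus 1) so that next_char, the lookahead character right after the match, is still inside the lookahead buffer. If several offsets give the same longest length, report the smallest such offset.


Try each offset into the search buffer:
  offset=1 (pos 6, char 'f'): match length 0
  offset=2 (pos 5, char 'e'): match length 2
  offset=3 (pos 4, char 'f'): match length 0
  offset=4 (pos 3, char 'e'): match length 2
  offset=5 (pos 2, char 'e'): match length 1
  offset=6 (pos 1, char 'a'): match length 0
  offset=7 (pos 0, char 'f'): match length 0
Longest match has length 2, found at offsets 2, 4; take the smallest, offset 2.
next_char = character at position 7 + 2 = 9 -> 'a'

Best match: offset=2, length=2 (matching 'ef' starting at position 5)
LZ77 triple: (2, 2, 'a')


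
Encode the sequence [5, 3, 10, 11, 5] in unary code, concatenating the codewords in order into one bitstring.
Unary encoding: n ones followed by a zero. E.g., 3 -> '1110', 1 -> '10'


Encode each number as n ones followed by a terminating 0:
  5 -> 111110 (6 bits)
  3 -> 1110 (4 bits)
  10 -> 11111111110 (11 bits)
  11 -> 111111111110 (12 bits)
  5 -> 111110 (6 bits)
Total length = 6 + 4 + 11 + 12 + 6 = 39 bits.

Unary([5, 3, 10, 11, 5]) = 111110111011111111110111111111110111110 (39 bits)


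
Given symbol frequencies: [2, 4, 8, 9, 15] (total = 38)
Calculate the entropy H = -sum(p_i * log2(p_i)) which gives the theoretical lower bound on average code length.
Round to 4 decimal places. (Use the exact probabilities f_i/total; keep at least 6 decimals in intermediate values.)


Per-symbol terms -p_i * log2(p_i) with p_i = f_i/38:
  p = 2/38 = 0.052632: log2(p) = -4.247928, -p*log2(p) = 0.223575
  p = 4/38 = 0.105263: log2(p) = -3.247928, -p*log2(p) = 0.341887
  p = 8/38 = 0.210526: log2(p) = -2.247928, -p*log2(p) = 0.473248
  p = 9/38 = 0.236842: log2(p) = -2.078003, -p*log2(p) = 0.492158
  p = 15/38 = 0.394737: log2(p) = -1.341037, -p*log2(p) = 0.529357
H = 0.223575 + 0.341887 + 0.473248 + 0.492158 + 0.529357 = 2.060225

H = 2.0602 bits/symbol


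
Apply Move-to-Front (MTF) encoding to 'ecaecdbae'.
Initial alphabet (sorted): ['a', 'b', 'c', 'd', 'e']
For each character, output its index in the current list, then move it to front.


MTF encoding:
'e': index 4 in ['a', 'b', 'c', 'd', 'e'] -> ['e', 'a', 'b', 'c', 'd']
'c': index 3 in ['e', 'a', 'b', 'c', 'd'] -> ['c', 'e', 'a', 'b', 'd']
'a': index 2 in ['c', 'e', 'a', 'b', 'd'] -> ['a', 'c', 'e', 'b', 'd']
'e': index 2 in ['a', 'c', 'e', 'b', 'd'] -> ['e', 'a', 'c', 'b', 'd']
'c': index 2 in ['e', 'a', 'c', 'b', 'd'] -> ['c', 'e', 'a', 'b', 'd']
'd': index 4 in ['c', 'e', 'a', 'b', 'd'] -> ['d', 'c', 'e', 'a', 'b']
'b': index 4 in ['d', 'c', 'e', 'a', 'b'] -> ['b', 'd', 'c', 'e', 'a']
'a': index 4 in ['b', 'd', 'c', 'e', 'a'] -> ['a', 'b', 'd', 'c', 'e']
'e': index 4 in ['a', 'b', 'd', 'c', 'e'] -> ['e', 'a', 'b', 'd', 'c']


Output: [4, 3, 2, 2, 2, 4, 4, 4, 4]


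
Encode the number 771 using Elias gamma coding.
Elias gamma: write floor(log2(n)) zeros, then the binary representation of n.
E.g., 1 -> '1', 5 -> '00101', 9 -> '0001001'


num_bits = floor(log2(771)) + 1 = 10
leading_zeros = num_bits - 1 = 9
binary(771) = 1100000011

Elias gamma(771) = '000000000' + '1100000011' = 0000000001100000011 (19 bits)


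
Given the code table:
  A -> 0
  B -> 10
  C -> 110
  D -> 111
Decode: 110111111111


Decoding:
110 -> C
111 -> D
111 -> D
111 -> D


Result: CDDD


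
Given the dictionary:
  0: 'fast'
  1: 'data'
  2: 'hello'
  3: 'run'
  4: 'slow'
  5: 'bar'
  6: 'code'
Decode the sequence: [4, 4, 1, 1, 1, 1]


Look up each index in the dictionary:
  4 -> 'slow'
  4 -> 'slow'
  1 -> 'data'
  1 -> 'data'
  1 -> 'data'
  1 -> 'data'

Decoded: "slow slow data data data data"


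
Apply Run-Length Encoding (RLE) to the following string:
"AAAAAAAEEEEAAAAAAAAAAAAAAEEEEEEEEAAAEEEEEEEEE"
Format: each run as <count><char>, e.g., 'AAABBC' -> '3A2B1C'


Scanning runs left to right:
  i=0: run of 'A' x 7 -> '7A'
  i=7: run of 'E' x 4 -> '4E'
  i=11: run of 'A' x 14 -> '14A'
  i=25: run of 'E' x 8 -> '8E'
  i=33: run of 'A' x 3 -> '3A'
  i=36: run of 'E' x 9 -> '9E'

RLE = 7A4E14A8E3A9E


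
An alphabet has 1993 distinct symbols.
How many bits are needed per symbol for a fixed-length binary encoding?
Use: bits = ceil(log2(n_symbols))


log2(1993) = 10.9607
Bracket: 2^10 = 1024 < 1993 <= 2^11 = 2048
So ceil(log2(1993)) = 11

bits = ceil(log2(1993)) = ceil(10.9607) = 11 bits


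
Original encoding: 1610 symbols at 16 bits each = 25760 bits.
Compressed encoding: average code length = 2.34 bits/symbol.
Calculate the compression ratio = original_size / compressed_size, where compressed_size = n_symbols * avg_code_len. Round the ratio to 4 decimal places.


original_size = n_symbols * orig_bits = 1610 * 16 = 25760 bits
compressed_size = n_symbols * avg_code_len = 1610 * 2.34 = 3767.4 bits
ratio = original_size / compressed_size = 25760 / 3767.4 = 6.8376

Compression ratio = 6.8376


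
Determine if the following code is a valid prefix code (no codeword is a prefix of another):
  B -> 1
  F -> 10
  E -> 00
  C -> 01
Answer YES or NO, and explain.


Checking each pair (does one codeword prefix another?):
  B='1' vs F='10': prefix -- VIOLATION

NO -- this is NOT a valid prefix code. B (1) is a prefix of F (10).


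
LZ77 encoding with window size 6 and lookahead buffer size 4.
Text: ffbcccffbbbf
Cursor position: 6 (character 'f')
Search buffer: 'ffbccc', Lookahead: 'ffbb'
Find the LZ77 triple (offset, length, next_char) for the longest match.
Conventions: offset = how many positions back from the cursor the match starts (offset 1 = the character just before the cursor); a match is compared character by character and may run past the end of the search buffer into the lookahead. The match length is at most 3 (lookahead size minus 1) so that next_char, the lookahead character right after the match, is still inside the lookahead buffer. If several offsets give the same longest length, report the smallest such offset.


Try each offset into the search buffer:
  offset=1 (pos 5, char 'c'): match length 0
  offset=2 (pos 4, char 'c'): match length 0
  offset=3 (pos 3, char 'c'): match length 0
  offset=4 (pos 2, char 'b'): match length 0
  offset=5 (pos 1, char 'f'): match length 1
  offset=6 (pos 0, char 'f'): match length 3
Longest match has length 3 at offset 6.
next_char = character at position 6 + 3 = 9 -> 'b'

Best match: offset=6, length=3 (matching 'ffb' starting at position 0)
LZ77 triple: (6, 3, 'b')


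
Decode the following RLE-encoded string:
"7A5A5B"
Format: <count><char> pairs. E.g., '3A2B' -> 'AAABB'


Expanding each <count><char> pair:
  7A -> 'AAAAAAA'
  5A -> 'AAAAA'
  5B -> 'BBBBB'

Decoded = AAAAAAAAAAAABBBBB


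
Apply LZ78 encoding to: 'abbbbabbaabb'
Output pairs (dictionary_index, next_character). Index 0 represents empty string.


LZ78 encoding steps:
Dictionary: {0: ''}
Step 1: w='' (idx 0), next='a' -> output (0, 'a'), add 'a' as idx 1
Step 2: w='' (idx 0), next='b' -> output (0, 'b'), add 'b' as idx 2
Step 3: w='b' (idx 2), next='b' -> output (2, 'b'), add 'bb' as idx 3
Step 4: w='b' (idx 2), next='a' -> output (2, 'a'), add 'ba' as idx 4
Step 5: w='bb' (idx 3), next='a' -> output (3, 'a'), add 'bba' as idx 5
Step 6: w='a' (idx 1), next='b' -> output (1, 'b'), add 'ab' as idx 6
Step 7: w='b' (idx 2), end of input -> output (2, '')


Encoded: [(0, 'a'), (0, 'b'), (2, 'b'), (2, 'a'), (3, 'a'), (1, 'b'), (2, '')]


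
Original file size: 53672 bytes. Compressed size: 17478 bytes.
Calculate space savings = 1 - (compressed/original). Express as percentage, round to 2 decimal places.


ratio = compressed/original = 17478/53672 = 0.325645
savings = 1 - ratio = 1 - 0.325645 = 0.674355
as a percentage: 0.674355 * 100 = 67.44%

Space savings = 1 - 17478/53672 = 67.44%


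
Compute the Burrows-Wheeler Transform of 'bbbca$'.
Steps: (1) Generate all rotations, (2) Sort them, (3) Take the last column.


Rotations (sorted):
  0: $bbbca -> last char: a
  1: a$bbbc -> last char: c
  2: bbbca$ -> last char: $
  3: bbca$b -> last char: b
  4: bca$bb -> last char: b
  5: ca$bbb -> last char: b


BWT = ac$bbb


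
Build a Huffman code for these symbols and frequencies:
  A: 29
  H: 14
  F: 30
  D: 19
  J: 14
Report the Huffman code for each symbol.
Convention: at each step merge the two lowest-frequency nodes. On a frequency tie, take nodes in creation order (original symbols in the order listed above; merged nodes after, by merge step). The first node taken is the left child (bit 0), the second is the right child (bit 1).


Huffman tree construction:
Step 1: Merge H(14) + J(14) = 28
Step 2: Merge D(19) + (H+J)(28) = 47
Step 3: Merge A(29) + F(30) = 59
Step 4: Merge (D+(H+J))(47) + (A+F)(59) = 106
Read each symbol's code off the tree from the root (left child = 0, right child = 1).

Codes:
  A: 10 (length 2)
  H: 010 (length 3)
  F: 11 (length 2)
  D: 00 (length 2)
  J: 011 (length 3)
Average code length: 240/106 = 2.2642 bits/symbol


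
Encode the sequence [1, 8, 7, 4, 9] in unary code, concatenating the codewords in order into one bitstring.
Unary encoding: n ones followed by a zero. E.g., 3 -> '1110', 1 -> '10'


Encode each number as n ones followed by a terminating 0:
  1 -> 10 (2 bits)
  8 -> 111111110 (9 bits)
  7 -> 11111110 (8 bits)
  4 -> 11110 (5 bits)
  9 -> 1111111110 (10 bits)
Total length = 2 + 9 + 8 + 5 + 10 = 34 bits.

Unary([1, 8, 7, 4, 9]) = 1011111111011111110111101111111110 (34 bits)


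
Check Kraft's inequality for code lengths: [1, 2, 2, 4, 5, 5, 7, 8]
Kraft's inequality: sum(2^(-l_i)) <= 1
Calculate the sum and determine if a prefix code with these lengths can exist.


Sum = 2^(-1) + 2^(-2) + 2^(-2) + 2^(-4) + 2^(-5) + 2^(-5) + 2^(-7) + 2^(-8)
    = 0.5 + 0.25 + 0.25 + 0.0625 + 0.03125 + 0.03125 + 0.0078125 + 0.00390625
    = 291/256 = 1.13671875
Since 1.13671875 > 1, Kraft's inequality is NOT satisfied.
A prefix code with these lengths CANNOT exist.

Kraft sum = 1.13671875. Not satisfied.


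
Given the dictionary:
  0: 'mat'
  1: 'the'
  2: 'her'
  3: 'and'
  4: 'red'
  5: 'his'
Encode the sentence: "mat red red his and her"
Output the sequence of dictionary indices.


Look up each word in the dictionary:
  'mat' -> 0
  'red' -> 4
  'red' -> 4
  'his' -> 5
  'and' -> 3
  'her' -> 2

Encoded: [0, 4, 4, 5, 3, 2]


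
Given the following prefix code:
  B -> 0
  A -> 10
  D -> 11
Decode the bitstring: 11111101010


Decoding step by step:
Bits 11 -> D
Bits 11 -> D
Bits 11 -> D
Bits 0 -> B
Bits 10 -> A
Bits 10 -> A


Decoded message: DDDBAA


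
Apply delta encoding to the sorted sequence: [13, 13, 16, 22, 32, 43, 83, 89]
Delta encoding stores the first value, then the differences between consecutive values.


First value: 13
Deltas:
  13 - 13 = 0
  16 - 13 = 3
  22 - 16 = 6
  32 - 22 = 10
  43 - 32 = 11
  83 - 43 = 40
  89 - 83 = 6


Delta encoded: [13, 0, 3, 6, 10, 11, 40, 6]


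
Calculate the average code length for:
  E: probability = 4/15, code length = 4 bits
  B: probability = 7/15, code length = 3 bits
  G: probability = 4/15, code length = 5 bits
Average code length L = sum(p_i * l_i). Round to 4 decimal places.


Weighted contributions p_i * l_i:
  E: (4/15) * 4 = 16/15
  B: (7/15) * 3 = 21/15
  G: (4/15) * 5 = 20/15
Sum = (16 + 21 + 20)/15 = 57/15

L = 57/15 = 3.8000 bits/symbol


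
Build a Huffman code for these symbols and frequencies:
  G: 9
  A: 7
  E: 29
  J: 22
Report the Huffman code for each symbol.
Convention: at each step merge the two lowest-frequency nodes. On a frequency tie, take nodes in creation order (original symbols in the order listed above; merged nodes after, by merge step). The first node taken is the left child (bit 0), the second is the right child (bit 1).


Huffman tree construction:
Step 1: Merge A(7) + G(9) = 16
Step 2: Merge (A+G)(16) + J(22) = 38
Step 3: Merge E(29) + ((A+G)+J)(38) = 67
Read each symbol's code off the tree from the root (left child = 0, right child = 1).

Codes:
  G: 101 (length 3)
  A: 100 (length 3)
  E: 0 (length 1)
  J: 11 (length 2)
Average code length: 121/67 = 1.8060 bits/symbol


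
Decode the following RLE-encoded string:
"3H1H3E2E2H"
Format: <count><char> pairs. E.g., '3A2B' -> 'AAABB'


Expanding each <count><char> pair:
  3H -> 'HHH'
  1H -> 'H'
  3E -> 'EEE'
  2E -> 'EE'
  2H -> 'HH'

Decoded = HHHHEEEEEHH


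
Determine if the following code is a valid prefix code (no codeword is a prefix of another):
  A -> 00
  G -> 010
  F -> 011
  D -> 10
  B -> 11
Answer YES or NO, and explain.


Checking each pair (does one codeword prefix another?):
  A='00' vs G='010': no prefix
  A='00' vs F='011': no prefix
  A='00' vs D='10': no prefix
  A='00' vs B='11': no prefix
  G='010' vs A='00': no prefix
  G='010' vs F='011': no prefix
  G='010' vs D='10': no prefix
  G='010' vs B='11': no prefix
  F='011' vs A='00': no prefix
  F='011' vs G='010': no prefix
  F='011' vs D='10': no prefix
  F='011' vs B='11': no prefix
  D='10' vs A='00': no prefix
  D='10' vs G='010': no prefix
  D='10' vs F='011': no prefix
  D='10' vs B='11': no prefix
  B='11' vs A='00': no prefix
  B='11' vs G='010': no prefix
  B='11' vs F='011': no prefix
  B='11' vs D='10': no prefix
No violation found over all pairs.

YES -- this is a valid prefix code. No codeword is a prefix of any other codeword.


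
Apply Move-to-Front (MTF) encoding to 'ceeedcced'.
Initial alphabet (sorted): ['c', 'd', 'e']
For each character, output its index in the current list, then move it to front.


MTF encoding:
'c': index 0 in ['c', 'd', 'e'] -> ['c', 'd', 'e']
'e': index 2 in ['c', 'd', 'e'] -> ['e', 'c', 'd']
'e': index 0 in ['e', 'c', 'd'] -> ['e', 'c', 'd']
'e': index 0 in ['e', 'c', 'd'] -> ['e', 'c', 'd']
'd': index 2 in ['e', 'c', 'd'] -> ['d', 'e', 'c']
'c': index 2 in ['d', 'e', 'c'] -> ['c', 'd', 'e']
'c': index 0 in ['c', 'd', 'e'] -> ['c', 'd', 'e']
'e': index 2 in ['c', 'd', 'e'] -> ['e', 'c', 'd']
'd': index 2 in ['e', 'c', 'd'] -> ['d', 'e', 'c']


Output: [0, 2, 0, 0, 2, 2, 0, 2, 2]


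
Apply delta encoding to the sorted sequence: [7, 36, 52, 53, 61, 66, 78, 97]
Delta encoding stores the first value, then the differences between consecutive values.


First value: 7
Deltas:
  36 - 7 = 29
  52 - 36 = 16
  53 - 52 = 1
  61 - 53 = 8
  66 - 61 = 5
  78 - 66 = 12
  97 - 78 = 19


Delta encoded: [7, 29, 16, 1, 8, 5, 12, 19]


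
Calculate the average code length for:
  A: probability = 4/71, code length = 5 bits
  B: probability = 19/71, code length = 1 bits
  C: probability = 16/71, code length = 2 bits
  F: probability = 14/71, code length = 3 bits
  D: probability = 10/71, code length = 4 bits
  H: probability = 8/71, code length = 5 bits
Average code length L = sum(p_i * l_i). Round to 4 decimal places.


Weighted contributions p_i * l_i:
  A: (4/71) * 5 = 20/71
  B: (19/71) * 1 = 19/71
  C: (16/71) * 2 = 32/71
  F: (14/71) * 3 = 42/71
  D: (10/71) * 4 = 40/71
  H: (8/71) * 5 = 40/71
Sum = (20 + 19 + 32 + 42 + 40 + 40)/71 = 193/71

L = 193/71 = 2.7183 bits/symbol


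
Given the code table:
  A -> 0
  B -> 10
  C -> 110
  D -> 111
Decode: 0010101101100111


Decoding:
0 -> A
0 -> A
10 -> B
10 -> B
110 -> C
110 -> C
0 -> A
111 -> D


Result: AABBCCAD


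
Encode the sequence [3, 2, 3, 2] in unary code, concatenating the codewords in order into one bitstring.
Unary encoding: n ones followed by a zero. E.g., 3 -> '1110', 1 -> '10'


Encode each number as n ones followed by a terminating 0:
  3 -> 1110 (4 bits)
  2 -> 110 (3 bits)
  3 -> 1110 (4 bits)
  2 -> 110 (3 bits)
Total length = 4 + 3 + 4 + 3 = 14 bits.

Unary([3, 2, 3, 2]) = 11101101110110 (14 bits)


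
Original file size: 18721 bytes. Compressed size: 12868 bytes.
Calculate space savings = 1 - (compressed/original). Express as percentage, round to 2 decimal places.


ratio = compressed/original = 12868/18721 = 0.687356
savings = 1 - ratio = 1 - 0.687356 = 0.312644
as a percentage: 0.312644 * 100 = 31.26%

Space savings = 1 - 12868/18721 = 31.26%


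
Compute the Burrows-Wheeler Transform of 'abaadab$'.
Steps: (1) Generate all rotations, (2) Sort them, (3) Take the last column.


Rotations (sorted):
  0: $abaadab -> last char: b
  1: aadab$ab -> last char: b
  2: ab$abaad -> last char: d
  3: abaadab$ -> last char: $
  4: adab$aba -> last char: a
  5: b$abaada -> last char: a
  6: baadab$a -> last char: a
  7: dab$abaa -> last char: a


BWT = bbd$aaaa


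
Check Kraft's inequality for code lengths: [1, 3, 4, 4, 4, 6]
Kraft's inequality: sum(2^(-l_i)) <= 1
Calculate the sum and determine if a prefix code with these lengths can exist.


Sum = 2^(-1) + 2^(-3) + 2^(-4) + 2^(-4) + 2^(-4) + 2^(-6)
    = 0.5 + 0.125 + 0.0625 + 0.0625 + 0.0625 + 0.015625
    = 53/64 = 0.828125
Since 0.828125 <= 1, Kraft's inequality IS satisfied.
A prefix code with these lengths CAN exist.

Kraft sum = 0.828125. Satisfied.


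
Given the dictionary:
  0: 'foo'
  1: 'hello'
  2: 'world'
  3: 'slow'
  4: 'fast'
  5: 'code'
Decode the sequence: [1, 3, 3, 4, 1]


Look up each index in the dictionary:
  1 -> 'hello'
  3 -> 'slow'
  3 -> 'slow'
  4 -> 'fast'
  1 -> 'hello'

Decoded: "hello slow slow fast hello"


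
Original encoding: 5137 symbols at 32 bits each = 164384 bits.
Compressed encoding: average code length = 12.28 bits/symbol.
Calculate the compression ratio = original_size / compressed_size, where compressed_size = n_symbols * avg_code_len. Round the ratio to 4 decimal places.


original_size = n_symbols * orig_bits = 5137 * 32 = 164384 bits
compressed_size = n_symbols * avg_code_len = 5137 * 12.28 = 63082.36 bits
ratio = original_size / compressed_size = 164384 / 63082.36 = 2.6059

Compression ratio = 2.6059


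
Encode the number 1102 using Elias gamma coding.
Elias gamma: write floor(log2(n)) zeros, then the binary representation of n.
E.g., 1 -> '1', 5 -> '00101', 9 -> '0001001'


num_bits = floor(log2(1102)) + 1 = 11
leading_zeros = num_bits - 1 = 10
binary(1102) = 10001001110

Elias gamma(1102) = '0000000000' + '10001001110' = 000000000010001001110 (21 bits)


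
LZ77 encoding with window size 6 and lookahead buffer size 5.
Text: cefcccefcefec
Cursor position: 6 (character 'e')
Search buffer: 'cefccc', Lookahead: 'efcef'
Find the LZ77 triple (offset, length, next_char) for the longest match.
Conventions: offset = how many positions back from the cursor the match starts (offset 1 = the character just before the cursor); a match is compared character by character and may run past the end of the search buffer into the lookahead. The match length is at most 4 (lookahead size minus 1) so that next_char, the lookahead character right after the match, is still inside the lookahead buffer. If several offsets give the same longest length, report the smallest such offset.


Try each offset into the search buffer:
  offset=1 (pos 5, char 'c'): match length 0
  offset=2 (pos 4, char 'c'): match length 0
  offset=3 (pos 3, char 'c'): match length 0
  offset=4 (pos 2, char 'f'): match length 0
  offset=5 (pos 1, char 'e'): match length 3
  offset=6 (pos 0, char 'c'): match length 0
Longest match has length 3 at offset 5.
next_char = character at position 6 + 3 = 9 -> 'e'

Best match: offset=5, length=3 (matching 'efc' starting at position 1)
LZ77 triple: (5, 3, 'e')


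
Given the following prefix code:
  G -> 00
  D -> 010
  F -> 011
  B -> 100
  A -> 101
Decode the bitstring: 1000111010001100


Decoding step by step:
Bits 100 -> B
Bits 011 -> F
Bits 101 -> A
Bits 00 -> G
Bits 011 -> F
Bits 00 -> G


Decoded message: BFAGFG


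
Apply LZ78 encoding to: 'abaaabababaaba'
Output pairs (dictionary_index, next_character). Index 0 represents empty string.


LZ78 encoding steps:
Dictionary: {0: ''}
Step 1: w='' (idx 0), next='a' -> output (0, 'a'), add 'a' as idx 1
Step 2: w='' (idx 0), next='b' -> output (0, 'b'), add 'b' as idx 2
Step 3: w='a' (idx 1), next='a' -> output (1, 'a'), add 'aa' as idx 3
Step 4: w='a' (idx 1), next='b' -> output (1, 'b'), add 'ab' as idx 4
Step 5: w='ab' (idx 4), next='a' -> output (4, 'a'), add 'aba' as idx 5
Step 6: w='b' (idx 2), next='a' -> output (2, 'a'), add 'ba' as idx 6
Step 7: w='aba' (idx 5), end of input -> output (5, '')


Encoded: [(0, 'a'), (0, 'b'), (1, 'a'), (1, 'b'), (4, 'a'), (2, 'a'), (5, '')]


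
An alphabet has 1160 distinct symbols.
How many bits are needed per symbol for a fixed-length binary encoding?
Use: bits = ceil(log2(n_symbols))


log2(1160) = 10.1799
Bracket: 2^10 = 1024 < 1160 <= 2^11 = 2048
So ceil(log2(1160)) = 11

bits = ceil(log2(1160)) = ceil(10.1799) = 11 bits


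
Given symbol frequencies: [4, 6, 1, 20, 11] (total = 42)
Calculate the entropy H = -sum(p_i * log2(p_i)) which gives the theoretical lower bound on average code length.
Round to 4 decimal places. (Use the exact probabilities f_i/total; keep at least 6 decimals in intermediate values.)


Per-symbol terms -p_i * log2(p_i) with p_i = f_i/42:
  p = 4/42 = 0.095238: log2(p) = -3.392317, -p*log2(p) = 0.323078
  p = 6/42 = 0.142857: log2(p) = -2.807355, -p*log2(p) = 0.401051
  p = 1/42 = 0.023810: log2(p) = -5.392317, -p*log2(p) = 0.128389
  p = 20/42 = 0.476190: log2(p) = -1.070389, -p*log2(p) = 0.509709
  p = 11/42 = 0.261905: log2(p) = -1.932886, -p*log2(p) = 0.506232
H = 0.323078 + 0.401051 + 0.128389 + 0.509709 + 0.506232 = 1.868459

H = 1.8685 bits/symbol


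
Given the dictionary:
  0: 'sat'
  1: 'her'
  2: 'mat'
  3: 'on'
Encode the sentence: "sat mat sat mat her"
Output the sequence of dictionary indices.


Look up each word in the dictionary:
  'sat' -> 0
  'mat' -> 2
  'sat' -> 0
  'mat' -> 2
  'her' -> 1

Encoded: [0, 2, 0, 2, 1]


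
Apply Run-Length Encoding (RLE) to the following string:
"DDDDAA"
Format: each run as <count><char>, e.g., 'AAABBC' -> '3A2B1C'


Scanning runs left to right:
  i=0: run of 'D' x 4 -> '4D'
  i=4: run of 'A' x 2 -> '2A'

RLE = 4D2A


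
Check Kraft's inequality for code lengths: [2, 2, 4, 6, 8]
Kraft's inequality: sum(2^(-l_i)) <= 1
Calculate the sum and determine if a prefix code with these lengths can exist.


Sum = 2^(-2) + 2^(-2) + 2^(-4) + 2^(-6) + 2^(-8)
    = 0.25 + 0.25 + 0.0625 + 0.015625 + 0.00390625
    = 149/256 = 0.58203125
Since 0.58203125 <= 1, Kraft's inequality IS satisfied.
A prefix code with these lengths CAN exist.

Kraft sum = 0.58203125. Satisfied.


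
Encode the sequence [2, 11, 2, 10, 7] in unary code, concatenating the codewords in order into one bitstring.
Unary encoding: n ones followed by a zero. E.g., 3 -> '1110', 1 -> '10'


Encode each number as n ones followed by a terminating 0:
  2 -> 110 (3 bits)
  11 -> 111111111110 (12 bits)
  2 -> 110 (3 bits)
  10 -> 11111111110 (11 bits)
  7 -> 11111110 (8 bits)
Total length = 3 + 12 + 3 + 11 + 8 = 37 bits.

Unary([2, 11, 2, 10, 7]) = 1101111111111101101111111111011111110 (37 bits)


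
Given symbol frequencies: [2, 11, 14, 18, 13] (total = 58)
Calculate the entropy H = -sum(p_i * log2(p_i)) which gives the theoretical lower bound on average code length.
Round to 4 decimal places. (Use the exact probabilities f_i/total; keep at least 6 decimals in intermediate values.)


Per-symbol terms -p_i * log2(p_i) with p_i = f_i/58:
  p = 2/58 = 0.034483: log2(p) = -4.857981, -p*log2(p) = 0.167517
  p = 11/58 = 0.189655: log2(p) = -2.398549, -p*log2(p) = 0.454897
  p = 14/58 = 0.241379: log2(p) = -2.050626, -p*log2(p) = 0.494979
  p = 18/58 = 0.310345: log2(p) = -1.688056, -p*log2(p) = 0.523879
  p = 13/58 = 0.224138: log2(p) = -2.157541, -p*log2(p) = 0.483587
H = 0.167517 + 0.454897 + 0.494979 + 0.523879 + 0.483587 = 2.124859

H = 2.1249 bits/symbol


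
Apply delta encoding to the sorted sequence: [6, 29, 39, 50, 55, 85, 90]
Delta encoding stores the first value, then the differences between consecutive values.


First value: 6
Deltas:
  29 - 6 = 23
  39 - 29 = 10
  50 - 39 = 11
  55 - 50 = 5
  85 - 55 = 30
  90 - 85 = 5


Delta encoded: [6, 23, 10, 11, 5, 30, 5]


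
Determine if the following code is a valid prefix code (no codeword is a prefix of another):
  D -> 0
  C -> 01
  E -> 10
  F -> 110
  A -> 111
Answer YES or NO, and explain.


Checking each pair (does one codeword prefix another?):
  D='0' vs C='01': prefix -- VIOLATION

NO -- this is NOT a valid prefix code. D (0) is a prefix of C (01).


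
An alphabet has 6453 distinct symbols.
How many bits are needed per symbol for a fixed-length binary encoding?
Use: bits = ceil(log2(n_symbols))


log2(6453) = 12.6558
Bracket: 2^12 = 4096 < 6453 <= 2^13 = 8192
So ceil(log2(6453)) = 13

bits = ceil(log2(6453)) = ceil(12.6558) = 13 bits


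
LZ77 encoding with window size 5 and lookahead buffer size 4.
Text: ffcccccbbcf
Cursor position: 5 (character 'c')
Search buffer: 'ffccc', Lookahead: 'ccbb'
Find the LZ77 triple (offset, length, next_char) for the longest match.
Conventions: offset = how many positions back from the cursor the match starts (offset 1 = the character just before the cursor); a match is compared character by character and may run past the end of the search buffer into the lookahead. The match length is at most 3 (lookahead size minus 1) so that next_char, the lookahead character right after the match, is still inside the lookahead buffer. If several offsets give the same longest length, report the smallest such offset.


Try each offset into the search buffer:
  offset=1 (pos 4, char 'c'): match length 2
  offset=2 (pos 3, char 'c'): match length 2
  offset=3 (pos 2, char 'c'): match length 2
  offset=4 (pos 1, char 'f'): match length 0
  offset=5 (pos 0, char 'f'): match length 0
Longest match has length 2, found at offsets 1, 2, 3; take the smallest, offset 1.
next_char = character at position 5 + 2 = 7 -> 'b'

Best match: offset=1, length=2 (matching 'cc' starting at position 4)
LZ77 triple: (1, 2, 'b')
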